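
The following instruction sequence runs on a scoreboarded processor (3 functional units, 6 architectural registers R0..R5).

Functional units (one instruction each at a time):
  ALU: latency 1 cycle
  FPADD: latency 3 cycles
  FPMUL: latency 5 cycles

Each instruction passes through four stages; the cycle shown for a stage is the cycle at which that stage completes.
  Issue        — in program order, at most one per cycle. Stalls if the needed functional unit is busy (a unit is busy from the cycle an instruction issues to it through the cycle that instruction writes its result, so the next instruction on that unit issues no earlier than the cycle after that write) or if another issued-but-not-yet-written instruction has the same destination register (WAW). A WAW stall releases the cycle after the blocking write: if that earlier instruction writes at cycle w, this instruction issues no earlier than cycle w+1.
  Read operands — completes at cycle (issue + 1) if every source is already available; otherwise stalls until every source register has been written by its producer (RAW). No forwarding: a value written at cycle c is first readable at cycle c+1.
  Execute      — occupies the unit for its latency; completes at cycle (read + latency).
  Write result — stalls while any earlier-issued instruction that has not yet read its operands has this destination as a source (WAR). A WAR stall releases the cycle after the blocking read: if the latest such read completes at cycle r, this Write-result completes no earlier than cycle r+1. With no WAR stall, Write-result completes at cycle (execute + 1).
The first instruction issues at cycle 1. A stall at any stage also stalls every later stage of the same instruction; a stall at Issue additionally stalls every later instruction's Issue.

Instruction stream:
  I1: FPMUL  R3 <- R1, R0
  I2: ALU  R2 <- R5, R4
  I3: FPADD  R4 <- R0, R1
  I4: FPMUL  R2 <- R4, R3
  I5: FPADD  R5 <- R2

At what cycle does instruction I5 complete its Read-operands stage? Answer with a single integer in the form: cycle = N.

t=1  I1 issues→FPMUL
t=2  I1 reads, I2 issues→ALU
t=3  I2 reads, I3 issues→FPADD
t=4  I2 exec-done, I3 reads
t=5  I2 writes R2
t=7  I1 exec-done, I3 exec-done
t=8  I1 writes R3, I3 writes R4
t=9  I4 issues→FPMUL
t=10  I4 reads, I5 issues→FPADD
t=15  I4 exec-done
t=16  I4 writes R2
t=17  I5 reads
t=20  I5 exec-done
t=21  I5 writes R5

cycle = 17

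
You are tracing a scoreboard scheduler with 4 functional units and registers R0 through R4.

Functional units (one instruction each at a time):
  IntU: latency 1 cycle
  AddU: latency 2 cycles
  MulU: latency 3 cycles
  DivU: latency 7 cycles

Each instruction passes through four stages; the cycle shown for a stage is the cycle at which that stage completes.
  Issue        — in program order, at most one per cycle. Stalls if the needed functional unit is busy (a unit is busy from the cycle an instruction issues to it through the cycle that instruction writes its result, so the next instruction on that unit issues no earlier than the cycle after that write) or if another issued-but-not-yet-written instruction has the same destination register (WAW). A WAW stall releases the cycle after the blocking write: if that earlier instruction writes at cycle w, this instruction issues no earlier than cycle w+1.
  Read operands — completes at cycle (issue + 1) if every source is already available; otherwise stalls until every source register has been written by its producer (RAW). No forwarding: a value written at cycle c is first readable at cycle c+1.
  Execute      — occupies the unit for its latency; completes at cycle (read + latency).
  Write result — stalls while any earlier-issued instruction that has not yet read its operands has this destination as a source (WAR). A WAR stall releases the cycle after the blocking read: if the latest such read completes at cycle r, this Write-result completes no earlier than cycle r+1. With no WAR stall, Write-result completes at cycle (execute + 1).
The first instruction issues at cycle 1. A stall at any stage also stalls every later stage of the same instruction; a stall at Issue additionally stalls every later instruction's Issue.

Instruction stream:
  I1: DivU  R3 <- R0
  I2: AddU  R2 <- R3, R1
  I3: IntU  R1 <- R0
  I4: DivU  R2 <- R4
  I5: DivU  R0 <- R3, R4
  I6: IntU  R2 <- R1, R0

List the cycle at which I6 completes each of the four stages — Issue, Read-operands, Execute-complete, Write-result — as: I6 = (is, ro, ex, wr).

cycle 1: issue I1 (DivU)
cycle 2: I1 read-ops | issue I2 (AddU)
cycle 3: issue I3 (IntU)
cycle 4: I3 read-ops
cycle 5: I3 finished on IntU
cycle 9: I1 finished on DivU
cycle 10: I1→R3
cycle 11: I2 read-ops
cycle 12: I3→R1
cycle 13: I2 finished on AddU
cycle 14: I2→R2
cycle 15: issue I4 (DivU)
cycle 16: I4 read-ops
cycle 23: I4 finished on DivU
cycle 24: I4→R2
cycle 25: issue I5 (DivU)
cycle 26: I5 read-ops | issue I6 (IntU)
cycle 33: I5 finished on DivU
cycle 34: I5→R0
cycle 35: I6 read-ops
cycle 36: I6 finished on IntU
cycle 37: I6→R2

I6 = (26, 35, 36, 37)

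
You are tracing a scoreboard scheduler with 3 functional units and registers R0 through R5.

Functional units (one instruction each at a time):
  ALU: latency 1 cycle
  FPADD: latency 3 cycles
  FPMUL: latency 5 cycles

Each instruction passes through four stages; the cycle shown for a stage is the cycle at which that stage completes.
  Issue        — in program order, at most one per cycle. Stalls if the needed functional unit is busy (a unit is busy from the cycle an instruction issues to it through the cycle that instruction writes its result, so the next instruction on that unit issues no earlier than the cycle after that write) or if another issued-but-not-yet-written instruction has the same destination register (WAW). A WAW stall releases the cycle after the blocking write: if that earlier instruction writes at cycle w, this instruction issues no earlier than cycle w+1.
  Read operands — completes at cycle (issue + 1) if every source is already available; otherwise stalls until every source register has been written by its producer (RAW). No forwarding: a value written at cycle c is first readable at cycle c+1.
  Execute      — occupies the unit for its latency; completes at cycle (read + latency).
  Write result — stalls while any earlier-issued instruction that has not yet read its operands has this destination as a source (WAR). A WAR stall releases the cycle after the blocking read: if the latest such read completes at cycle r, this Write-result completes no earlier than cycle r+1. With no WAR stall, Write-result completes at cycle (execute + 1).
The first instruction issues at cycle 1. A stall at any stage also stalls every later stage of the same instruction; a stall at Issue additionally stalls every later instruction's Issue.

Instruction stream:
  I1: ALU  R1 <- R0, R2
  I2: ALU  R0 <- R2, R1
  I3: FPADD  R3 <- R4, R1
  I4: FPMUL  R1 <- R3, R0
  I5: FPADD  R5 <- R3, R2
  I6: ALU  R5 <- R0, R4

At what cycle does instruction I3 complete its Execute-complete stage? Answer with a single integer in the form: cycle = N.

t=1  I1 dispatched to ALU
t=2  I1 operands ready
t=3  I1 complete
t=4  R1←I1
t=5  I2 dispatched to ALU
t=6  I2 operands ready · I3 dispatched to FPADD
t=7  I2 complete · I3 operands ready · I4 dispatched to FPMUL
t=8  R0←I2
t=10  I3 complete
t=11  R3←I3
t=12  I4 operands ready · I5 dispatched to FPADD
t=13  I5 operands ready
t=16  I5 complete
t=17  I4 complete · R5←I5
t=18  R1←I4 · I6 dispatched to ALU
t=19  I6 operands ready
t=20  I6 complete
t=21  R5←I6

cycle = 10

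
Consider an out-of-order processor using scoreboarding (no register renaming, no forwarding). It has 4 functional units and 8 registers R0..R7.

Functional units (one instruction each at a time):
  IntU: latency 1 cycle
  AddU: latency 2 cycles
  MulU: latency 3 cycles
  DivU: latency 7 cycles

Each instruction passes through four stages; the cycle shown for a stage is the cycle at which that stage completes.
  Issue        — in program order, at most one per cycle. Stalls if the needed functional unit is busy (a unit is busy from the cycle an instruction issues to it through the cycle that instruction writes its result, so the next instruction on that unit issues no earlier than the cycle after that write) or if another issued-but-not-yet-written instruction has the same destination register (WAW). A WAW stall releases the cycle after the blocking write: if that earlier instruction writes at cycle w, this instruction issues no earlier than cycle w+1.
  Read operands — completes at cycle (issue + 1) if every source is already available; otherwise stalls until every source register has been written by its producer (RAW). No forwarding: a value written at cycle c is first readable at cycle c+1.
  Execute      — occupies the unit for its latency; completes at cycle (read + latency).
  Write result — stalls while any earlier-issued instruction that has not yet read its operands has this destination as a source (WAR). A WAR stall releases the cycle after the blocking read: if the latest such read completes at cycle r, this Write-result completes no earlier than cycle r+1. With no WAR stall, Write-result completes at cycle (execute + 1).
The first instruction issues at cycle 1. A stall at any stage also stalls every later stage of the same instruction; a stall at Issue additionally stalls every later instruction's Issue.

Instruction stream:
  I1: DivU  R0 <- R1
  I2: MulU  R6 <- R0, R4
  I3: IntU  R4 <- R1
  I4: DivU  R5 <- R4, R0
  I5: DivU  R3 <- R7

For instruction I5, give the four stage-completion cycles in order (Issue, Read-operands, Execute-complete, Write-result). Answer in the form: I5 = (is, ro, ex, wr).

I5 = (22, 23, 30, 31)

cycle 1: I1 dispatched to DivU
cycle 2: I1 operands ready | I2 dispatched to MulU
cycle 3: I3 dispatched to IntU
cycle 4: I3 operands ready
cycle 5: I3 complete
cycle 9: I1 complete
cycle 10: R0←I1
cycle 11: I2 operands ready | I4 dispatched to DivU
cycle 12: R4←I3
cycle 13: I4 operands ready
cycle 14: I2 complete
cycle 15: R6←I2
cycle 20: I4 complete
cycle 21: R5←I4
cycle 22: I5 dispatched to DivU
cycle 23: I5 operands ready
cycle 30: I5 complete
cycle 31: R3←I5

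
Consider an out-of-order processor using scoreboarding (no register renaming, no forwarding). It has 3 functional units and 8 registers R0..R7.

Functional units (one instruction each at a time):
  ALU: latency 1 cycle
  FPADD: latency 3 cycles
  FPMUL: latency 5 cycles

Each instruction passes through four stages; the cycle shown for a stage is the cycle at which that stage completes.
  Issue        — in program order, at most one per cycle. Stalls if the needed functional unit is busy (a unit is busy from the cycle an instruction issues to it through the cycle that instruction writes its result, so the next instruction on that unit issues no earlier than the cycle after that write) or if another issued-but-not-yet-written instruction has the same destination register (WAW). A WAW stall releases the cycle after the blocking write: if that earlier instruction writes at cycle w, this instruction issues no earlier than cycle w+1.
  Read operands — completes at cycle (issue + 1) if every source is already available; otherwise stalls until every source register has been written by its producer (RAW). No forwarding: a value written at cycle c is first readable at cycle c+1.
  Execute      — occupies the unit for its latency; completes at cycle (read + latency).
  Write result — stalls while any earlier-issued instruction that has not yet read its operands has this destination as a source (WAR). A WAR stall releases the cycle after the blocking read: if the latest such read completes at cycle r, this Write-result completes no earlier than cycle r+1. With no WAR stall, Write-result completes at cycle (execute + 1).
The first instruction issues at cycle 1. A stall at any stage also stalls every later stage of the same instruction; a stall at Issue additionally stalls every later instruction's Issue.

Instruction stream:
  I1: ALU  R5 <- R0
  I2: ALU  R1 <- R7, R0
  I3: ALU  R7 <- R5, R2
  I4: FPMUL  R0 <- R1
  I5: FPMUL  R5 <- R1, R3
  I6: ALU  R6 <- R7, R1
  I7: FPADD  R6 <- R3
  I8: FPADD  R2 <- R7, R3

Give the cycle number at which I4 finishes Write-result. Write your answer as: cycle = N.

cycle = 17

c1: issue I1 (ALU)
c2: I1 read-ops
c3: I1 finished on ALU
c4: I1→R5
c5: issue I2 (ALU)
c6: I2 read-ops
c7: I2 finished on ALU
c8: I2→R1
c9: issue I3 (ALU)
c10: I3 read-ops; issue I4 (FPMUL)
c11: I3 finished on ALU; I4 read-ops
c12: I3→R7
c16: I4 finished on FPMUL
c17: I4→R0
c18: issue I5 (FPMUL)
c19: I5 read-ops; issue I6 (ALU)
c20: I6 read-ops
c21: I6 finished on ALU
c22: I6→R6
c23: issue I7 (FPADD)
c24: I5 finished on FPMUL; I7 read-ops
c25: I5→R5
c27: I7 finished on FPADD
c28: I7→R6
c29: issue I8 (FPADD)
c30: I8 read-ops
c33: I8 finished on FPADD
c34: I8→R2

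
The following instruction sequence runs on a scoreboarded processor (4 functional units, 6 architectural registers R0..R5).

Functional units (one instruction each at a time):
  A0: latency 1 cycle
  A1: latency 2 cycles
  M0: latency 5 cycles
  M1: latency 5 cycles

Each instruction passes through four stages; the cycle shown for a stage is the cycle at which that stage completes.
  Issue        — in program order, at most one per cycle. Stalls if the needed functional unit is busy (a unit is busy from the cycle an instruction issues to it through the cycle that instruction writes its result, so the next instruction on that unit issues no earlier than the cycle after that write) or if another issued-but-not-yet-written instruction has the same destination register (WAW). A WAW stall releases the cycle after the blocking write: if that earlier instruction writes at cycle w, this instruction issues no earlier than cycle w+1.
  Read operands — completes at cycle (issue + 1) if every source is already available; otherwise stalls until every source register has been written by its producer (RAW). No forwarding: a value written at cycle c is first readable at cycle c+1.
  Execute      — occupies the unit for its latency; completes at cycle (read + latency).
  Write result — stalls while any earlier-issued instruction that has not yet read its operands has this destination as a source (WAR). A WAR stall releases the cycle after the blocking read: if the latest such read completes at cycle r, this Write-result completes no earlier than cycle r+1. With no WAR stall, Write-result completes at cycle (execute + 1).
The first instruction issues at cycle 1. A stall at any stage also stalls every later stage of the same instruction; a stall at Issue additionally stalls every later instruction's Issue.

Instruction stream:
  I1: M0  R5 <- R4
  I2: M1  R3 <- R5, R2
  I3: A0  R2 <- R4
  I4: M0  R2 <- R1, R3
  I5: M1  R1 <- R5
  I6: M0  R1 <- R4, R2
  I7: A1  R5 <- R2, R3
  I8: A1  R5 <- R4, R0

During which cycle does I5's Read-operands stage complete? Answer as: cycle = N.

[1] issue I1 (M0)
[2] I1 read-ops | issue I2 (M1)
[3] issue I3 (A0)
[4] I3 read-ops
[5] I3 finished on A0
[7] I1 finished on M0
[8] I1→R5
[9] I2 read-ops
[10] I3→R2
[11] issue I4 (M0)
[14] I2 finished on M1
[15] I2→R3
[16] I4 read-ops | issue I5 (M1)
[17] I5 read-ops
[21] I4 finished on M0
[22] I4→R2 | I5 finished on M1
[23] I5→R1
[24] issue I6 (M0)
[25] I6 read-ops | issue I7 (A1)
[26] I7 read-ops
[28] I7 finished on A1
[29] I7→R5
[30] I6 finished on M0 | issue I8 (A1)
[31] I6→R1 | I8 read-ops
[33] I8 finished on A1
[34] I8→R5

cycle = 17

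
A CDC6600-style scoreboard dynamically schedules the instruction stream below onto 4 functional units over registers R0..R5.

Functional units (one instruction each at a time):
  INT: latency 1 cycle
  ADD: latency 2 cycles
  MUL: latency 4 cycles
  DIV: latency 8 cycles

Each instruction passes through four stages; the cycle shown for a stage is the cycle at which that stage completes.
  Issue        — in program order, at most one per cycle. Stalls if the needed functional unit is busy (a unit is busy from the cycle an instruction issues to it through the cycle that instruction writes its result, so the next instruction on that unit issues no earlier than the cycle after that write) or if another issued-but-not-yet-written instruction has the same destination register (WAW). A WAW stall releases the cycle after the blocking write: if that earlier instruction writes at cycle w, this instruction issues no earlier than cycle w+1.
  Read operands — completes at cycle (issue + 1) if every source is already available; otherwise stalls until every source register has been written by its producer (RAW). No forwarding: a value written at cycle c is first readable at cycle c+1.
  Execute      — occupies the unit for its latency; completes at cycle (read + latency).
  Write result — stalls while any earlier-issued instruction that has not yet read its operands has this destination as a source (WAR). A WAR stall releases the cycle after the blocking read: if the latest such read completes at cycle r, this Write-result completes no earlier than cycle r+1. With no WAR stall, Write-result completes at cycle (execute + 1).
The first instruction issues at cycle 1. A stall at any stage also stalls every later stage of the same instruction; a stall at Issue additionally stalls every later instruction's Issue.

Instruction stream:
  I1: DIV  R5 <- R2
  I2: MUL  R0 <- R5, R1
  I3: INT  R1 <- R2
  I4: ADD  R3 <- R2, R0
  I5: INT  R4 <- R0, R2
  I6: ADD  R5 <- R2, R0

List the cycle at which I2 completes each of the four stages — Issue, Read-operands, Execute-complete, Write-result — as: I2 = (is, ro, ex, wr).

c1: issue I1 (DIV)
c2: I1 read-ops, issue I2 (MUL)
c3: issue I3 (INT)
c4: I3 read-ops, issue I4 (ADD)
c5: I3 finished on INT
c10: I1 finished on DIV
c11: I1→R5
c12: I2 read-ops
c13: I3→R1
c14: issue I5 (INT)
c16: I2 finished on MUL
c17: I2→R0
c18: I4 read-ops, I5 read-ops
c19: I5 finished on INT
c20: I4 finished on ADD, I5→R4
c21: I4→R3
c22: issue I6 (ADD)
c23: I6 read-ops
c25: I6 finished on ADD
c26: I6→R5

I2 = (2, 12, 16, 17)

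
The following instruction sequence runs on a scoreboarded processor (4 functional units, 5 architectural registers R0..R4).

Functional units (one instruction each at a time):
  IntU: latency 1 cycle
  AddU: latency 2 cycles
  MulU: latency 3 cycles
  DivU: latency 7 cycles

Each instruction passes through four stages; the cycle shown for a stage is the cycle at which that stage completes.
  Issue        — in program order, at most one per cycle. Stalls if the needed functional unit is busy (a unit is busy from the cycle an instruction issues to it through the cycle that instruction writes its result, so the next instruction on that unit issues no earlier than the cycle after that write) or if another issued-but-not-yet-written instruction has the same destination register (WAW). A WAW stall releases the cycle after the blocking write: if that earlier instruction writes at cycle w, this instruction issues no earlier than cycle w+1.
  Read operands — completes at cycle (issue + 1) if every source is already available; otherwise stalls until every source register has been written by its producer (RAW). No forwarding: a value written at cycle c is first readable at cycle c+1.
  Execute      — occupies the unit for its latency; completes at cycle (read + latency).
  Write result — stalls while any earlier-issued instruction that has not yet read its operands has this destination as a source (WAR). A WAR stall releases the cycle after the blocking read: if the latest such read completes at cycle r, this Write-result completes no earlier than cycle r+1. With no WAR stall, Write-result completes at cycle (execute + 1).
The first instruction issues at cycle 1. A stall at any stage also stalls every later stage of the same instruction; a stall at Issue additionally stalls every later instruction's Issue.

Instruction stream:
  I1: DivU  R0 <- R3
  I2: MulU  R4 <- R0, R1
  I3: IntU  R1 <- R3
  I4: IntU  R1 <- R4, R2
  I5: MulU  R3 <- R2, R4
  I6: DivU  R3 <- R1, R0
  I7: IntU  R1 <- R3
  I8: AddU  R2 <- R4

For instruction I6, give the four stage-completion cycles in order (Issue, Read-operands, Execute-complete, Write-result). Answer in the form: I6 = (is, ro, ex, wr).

c1: I1→DivU
c2: I1 RO | I2→MulU
c3: I3→IntU
c4: I3 RO
c5: I3 EX
c9: I1 EX
c10: I1 WR R0
c11: I2 RO
c12: I3 WR R1
c13: I4→IntU
c14: I2 EX
c15: I2 WR R4
c16: I4 RO | I5→MulU
c17: I4 EX | I5 RO
c18: I4 WR R1
c20: I5 EX
c21: I5 WR R3
c22: I6→DivU
c23: I6 RO | I7→IntU
c24: I8→AddU
c25: I8 RO
c27: I8 EX
c28: I8 WR R2
c30: I6 EX
c31: I6 WR R3
c32: I7 RO
c33: I7 EX
c34: I7 WR R1

I6 = (22, 23, 30, 31)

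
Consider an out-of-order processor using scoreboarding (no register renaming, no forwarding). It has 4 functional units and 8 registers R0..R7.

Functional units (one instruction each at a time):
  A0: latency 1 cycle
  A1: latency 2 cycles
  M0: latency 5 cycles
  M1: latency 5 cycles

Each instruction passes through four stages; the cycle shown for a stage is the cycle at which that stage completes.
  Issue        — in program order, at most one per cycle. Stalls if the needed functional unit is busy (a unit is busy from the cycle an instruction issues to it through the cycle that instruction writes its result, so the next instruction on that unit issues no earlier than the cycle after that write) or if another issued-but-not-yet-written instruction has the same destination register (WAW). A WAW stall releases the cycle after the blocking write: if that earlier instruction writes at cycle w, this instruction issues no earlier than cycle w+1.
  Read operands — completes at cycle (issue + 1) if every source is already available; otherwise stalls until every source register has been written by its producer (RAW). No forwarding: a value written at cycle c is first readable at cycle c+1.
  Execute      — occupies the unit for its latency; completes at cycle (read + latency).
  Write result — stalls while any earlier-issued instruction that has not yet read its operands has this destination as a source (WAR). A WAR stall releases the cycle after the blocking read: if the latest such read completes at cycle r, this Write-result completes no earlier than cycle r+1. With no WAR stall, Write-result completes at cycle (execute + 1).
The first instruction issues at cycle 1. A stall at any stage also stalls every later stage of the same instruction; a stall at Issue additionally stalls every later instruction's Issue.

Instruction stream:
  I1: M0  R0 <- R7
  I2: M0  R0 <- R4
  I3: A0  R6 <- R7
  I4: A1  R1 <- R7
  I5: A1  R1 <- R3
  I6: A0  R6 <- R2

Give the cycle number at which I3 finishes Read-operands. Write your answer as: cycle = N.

cycle = 11

t=1  I1 dispatched to M0
t=2  I1 operands ready
t=7  I1 complete
t=8  R0←I1
t=9  I2 dispatched to M0
t=10  I2 operands ready | I3 dispatched to A0
t=11  I3 operands ready | I4 dispatched to A1
t=12  I3 complete | I4 operands ready
t=13  R6←I3
t=14  I4 complete
t=15  I2 complete | R1←I4
t=16  R0←I2 | I5 dispatched to A1
t=17  I5 operands ready | I6 dispatched to A0
t=18  I6 operands ready
t=19  I5 complete | I6 complete
t=20  R1←I5 | R6←I6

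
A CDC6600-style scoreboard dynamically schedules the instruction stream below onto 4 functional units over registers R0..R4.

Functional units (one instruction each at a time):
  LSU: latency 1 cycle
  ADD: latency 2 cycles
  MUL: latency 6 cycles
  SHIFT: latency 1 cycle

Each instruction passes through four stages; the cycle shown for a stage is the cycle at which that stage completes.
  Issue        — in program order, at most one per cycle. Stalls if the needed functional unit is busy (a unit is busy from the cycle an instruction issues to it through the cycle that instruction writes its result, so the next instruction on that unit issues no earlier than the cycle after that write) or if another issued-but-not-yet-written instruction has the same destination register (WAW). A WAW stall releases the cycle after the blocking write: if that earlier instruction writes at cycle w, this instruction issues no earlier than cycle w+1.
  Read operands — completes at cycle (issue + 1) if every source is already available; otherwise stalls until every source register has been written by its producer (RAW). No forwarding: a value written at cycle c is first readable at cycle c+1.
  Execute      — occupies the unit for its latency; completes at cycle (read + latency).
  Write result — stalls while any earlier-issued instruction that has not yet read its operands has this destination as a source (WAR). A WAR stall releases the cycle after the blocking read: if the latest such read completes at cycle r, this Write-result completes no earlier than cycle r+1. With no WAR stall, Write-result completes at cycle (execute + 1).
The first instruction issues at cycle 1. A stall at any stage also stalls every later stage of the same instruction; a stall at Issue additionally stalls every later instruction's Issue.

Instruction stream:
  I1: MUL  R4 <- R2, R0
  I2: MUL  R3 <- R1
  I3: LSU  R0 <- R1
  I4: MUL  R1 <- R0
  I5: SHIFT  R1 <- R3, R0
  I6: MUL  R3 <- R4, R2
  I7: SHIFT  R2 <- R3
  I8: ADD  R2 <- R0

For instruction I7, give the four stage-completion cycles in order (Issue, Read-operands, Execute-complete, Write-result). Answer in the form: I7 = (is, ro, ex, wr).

I1  is:1  ro:2  ex:8  wr:9
I2  is:10  ro:11  ex:17  wr:18  — struct: MUL busy until I1 writes@9
I3  is:11  ro:12  ex:13  wr:14
I4  is:19  ro:20  ex:26  wr:27  — struct: MUL busy until I2 writes@18
I5  is:28  ro:29  ex:30  wr:31  — WAW R1: wait I4 write@27
I6  is:29  ro:30  ex:36  wr:37
I7  is:32  ro:38  ex:39  wr:40  — struct: SHIFT busy until I5 writes@31, RAW R3: wait I6 write@37
I8  is:41  ro:42  ex:44  wr:45  — WAW R2: wait I7 write@40

I7 = (32, 38, 39, 40)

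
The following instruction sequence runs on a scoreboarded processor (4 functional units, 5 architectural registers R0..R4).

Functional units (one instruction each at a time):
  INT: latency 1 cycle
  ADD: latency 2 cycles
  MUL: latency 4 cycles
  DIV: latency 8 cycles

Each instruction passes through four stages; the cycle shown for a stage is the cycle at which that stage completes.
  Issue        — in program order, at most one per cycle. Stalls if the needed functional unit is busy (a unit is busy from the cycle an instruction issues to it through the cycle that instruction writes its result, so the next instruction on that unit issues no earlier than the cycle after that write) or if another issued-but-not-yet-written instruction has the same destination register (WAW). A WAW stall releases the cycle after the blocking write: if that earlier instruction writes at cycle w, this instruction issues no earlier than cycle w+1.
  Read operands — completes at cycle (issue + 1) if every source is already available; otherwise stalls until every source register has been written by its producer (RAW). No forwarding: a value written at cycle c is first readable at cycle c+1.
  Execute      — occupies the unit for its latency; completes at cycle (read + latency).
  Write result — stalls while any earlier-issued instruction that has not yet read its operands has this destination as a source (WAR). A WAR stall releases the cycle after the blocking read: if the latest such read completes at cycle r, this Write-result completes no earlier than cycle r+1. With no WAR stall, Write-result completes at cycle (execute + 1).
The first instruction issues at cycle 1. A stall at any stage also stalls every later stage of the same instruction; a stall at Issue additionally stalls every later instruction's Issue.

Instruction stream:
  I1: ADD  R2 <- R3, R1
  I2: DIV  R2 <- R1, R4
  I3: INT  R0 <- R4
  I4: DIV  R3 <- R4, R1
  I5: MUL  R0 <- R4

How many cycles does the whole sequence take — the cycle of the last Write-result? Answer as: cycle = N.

cycle = 27

I1 -> (1, 2, 4, 5)
I2 -> (6, 7, 15, 16)  // WAW R2: wait I1 write@5
I3 -> (7, 8, 9, 10)
I4 -> (17, 18, 26, 27)  // struct: DIV busy until I2 writes@16
I5 -> (18, 19, 23, 24)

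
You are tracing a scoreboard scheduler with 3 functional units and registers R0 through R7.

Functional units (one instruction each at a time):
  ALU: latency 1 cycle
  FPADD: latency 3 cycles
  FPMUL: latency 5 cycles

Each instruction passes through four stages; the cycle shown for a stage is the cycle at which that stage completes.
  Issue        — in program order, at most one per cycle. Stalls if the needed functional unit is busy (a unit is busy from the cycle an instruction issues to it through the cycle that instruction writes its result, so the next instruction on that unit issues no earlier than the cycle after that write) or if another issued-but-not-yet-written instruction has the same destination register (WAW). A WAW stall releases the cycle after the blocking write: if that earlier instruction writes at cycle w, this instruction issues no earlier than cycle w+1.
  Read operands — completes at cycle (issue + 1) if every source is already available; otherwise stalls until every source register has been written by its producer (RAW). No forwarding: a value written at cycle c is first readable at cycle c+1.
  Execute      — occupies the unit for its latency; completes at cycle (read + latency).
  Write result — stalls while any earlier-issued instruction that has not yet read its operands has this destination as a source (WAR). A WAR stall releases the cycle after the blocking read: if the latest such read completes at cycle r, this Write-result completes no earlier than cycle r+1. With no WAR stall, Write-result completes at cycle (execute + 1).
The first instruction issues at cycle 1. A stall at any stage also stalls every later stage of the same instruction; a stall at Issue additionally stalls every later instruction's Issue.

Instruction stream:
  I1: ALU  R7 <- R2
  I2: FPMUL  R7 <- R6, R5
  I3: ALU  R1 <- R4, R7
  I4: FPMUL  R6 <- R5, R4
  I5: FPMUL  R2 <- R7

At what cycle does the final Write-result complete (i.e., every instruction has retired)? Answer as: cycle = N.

cycle = 28

  I1 | 1 | 2 | 3 | 4
  I2 | 5 | 6 | 11 | 12   WAW R7: wait I1 write@4
  I3 | 6 | 13 | 14 | 15   RAW R7: wait I2 write@12
  I4 | 13 | 14 | 19 | 20   struct: FPMUL busy until I2 writes@12
  I5 | 21 | 22 | 27 | 28   struct: FPMUL busy until I4 writes@20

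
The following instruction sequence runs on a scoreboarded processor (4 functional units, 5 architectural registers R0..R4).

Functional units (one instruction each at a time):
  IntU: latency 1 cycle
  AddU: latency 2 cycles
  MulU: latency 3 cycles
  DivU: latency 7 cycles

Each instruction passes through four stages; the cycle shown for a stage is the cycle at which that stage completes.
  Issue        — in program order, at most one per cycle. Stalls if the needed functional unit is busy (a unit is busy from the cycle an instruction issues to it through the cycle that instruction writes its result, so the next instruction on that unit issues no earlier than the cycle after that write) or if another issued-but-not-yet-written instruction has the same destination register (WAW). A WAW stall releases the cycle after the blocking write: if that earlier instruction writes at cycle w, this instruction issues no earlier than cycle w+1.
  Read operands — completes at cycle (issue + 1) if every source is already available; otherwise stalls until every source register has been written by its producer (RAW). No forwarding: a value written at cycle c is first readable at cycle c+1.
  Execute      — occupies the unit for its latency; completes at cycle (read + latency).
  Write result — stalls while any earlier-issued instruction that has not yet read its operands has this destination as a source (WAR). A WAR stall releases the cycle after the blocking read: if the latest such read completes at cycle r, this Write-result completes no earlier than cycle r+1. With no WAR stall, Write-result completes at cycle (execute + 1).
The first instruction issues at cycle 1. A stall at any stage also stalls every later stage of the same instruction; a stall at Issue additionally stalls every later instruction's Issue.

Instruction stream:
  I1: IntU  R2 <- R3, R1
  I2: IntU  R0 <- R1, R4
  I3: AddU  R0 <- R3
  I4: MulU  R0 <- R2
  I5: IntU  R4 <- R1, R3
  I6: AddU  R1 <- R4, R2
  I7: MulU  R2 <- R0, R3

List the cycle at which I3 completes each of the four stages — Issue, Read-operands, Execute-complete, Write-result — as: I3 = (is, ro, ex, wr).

I1 -> (1, 2, 3, 4)
I2 -> (5, 6, 7, 8)  // struct: IntU busy until I1 writes@4
I3 -> (9, 10, 12, 13)  // WAW R0: wait I2 write@8
I4 -> (14, 15, 18, 19)  // WAW R0: wait I3 write@13
I5 -> (15, 16, 17, 18)
I6 -> (16, 19, 21, 22)  // RAW R4: wait I5 write@18
I7 -> (20, 21, 24, 25)  // struct: MulU busy until I4 writes@19

I3 = (9, 10, 12, 13)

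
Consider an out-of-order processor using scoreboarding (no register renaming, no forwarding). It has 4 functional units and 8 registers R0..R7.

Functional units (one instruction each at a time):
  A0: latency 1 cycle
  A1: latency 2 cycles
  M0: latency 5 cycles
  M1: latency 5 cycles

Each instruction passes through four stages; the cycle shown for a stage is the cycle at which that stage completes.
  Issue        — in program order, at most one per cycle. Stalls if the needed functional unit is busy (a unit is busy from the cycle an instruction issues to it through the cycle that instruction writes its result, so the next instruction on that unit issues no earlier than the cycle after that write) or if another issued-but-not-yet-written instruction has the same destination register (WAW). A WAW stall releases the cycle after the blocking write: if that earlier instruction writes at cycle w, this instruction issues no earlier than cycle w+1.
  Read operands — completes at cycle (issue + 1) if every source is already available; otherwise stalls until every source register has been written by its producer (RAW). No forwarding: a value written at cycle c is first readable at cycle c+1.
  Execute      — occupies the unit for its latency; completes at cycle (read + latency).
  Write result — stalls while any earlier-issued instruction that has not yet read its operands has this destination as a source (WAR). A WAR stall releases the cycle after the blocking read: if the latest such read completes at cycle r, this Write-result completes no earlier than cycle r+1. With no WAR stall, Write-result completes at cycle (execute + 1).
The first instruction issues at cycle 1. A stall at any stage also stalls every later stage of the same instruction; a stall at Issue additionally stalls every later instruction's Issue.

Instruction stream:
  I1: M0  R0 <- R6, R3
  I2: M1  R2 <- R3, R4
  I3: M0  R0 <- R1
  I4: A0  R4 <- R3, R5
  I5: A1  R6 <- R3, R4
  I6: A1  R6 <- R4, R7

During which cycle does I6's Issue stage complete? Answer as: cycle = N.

cycle = 18

I1: IS=1 RO=2 EX=7 WR=8
I2: IS=2 RO=3 EX=8 WR=9
I3: IS=9 RO=10 EX=15 WR=16  [struct: M0 busy until I1 writes@8]
I4: IS=10 RO=11 EX=12 WR=13
I5: IS=11 RO=14 EX=16 WR=17  [RAW R4: wait I4 write@13]
I6: IS=18 RO=19 EX=21 WR=22  [struct: A1 busy until I5 writes@17]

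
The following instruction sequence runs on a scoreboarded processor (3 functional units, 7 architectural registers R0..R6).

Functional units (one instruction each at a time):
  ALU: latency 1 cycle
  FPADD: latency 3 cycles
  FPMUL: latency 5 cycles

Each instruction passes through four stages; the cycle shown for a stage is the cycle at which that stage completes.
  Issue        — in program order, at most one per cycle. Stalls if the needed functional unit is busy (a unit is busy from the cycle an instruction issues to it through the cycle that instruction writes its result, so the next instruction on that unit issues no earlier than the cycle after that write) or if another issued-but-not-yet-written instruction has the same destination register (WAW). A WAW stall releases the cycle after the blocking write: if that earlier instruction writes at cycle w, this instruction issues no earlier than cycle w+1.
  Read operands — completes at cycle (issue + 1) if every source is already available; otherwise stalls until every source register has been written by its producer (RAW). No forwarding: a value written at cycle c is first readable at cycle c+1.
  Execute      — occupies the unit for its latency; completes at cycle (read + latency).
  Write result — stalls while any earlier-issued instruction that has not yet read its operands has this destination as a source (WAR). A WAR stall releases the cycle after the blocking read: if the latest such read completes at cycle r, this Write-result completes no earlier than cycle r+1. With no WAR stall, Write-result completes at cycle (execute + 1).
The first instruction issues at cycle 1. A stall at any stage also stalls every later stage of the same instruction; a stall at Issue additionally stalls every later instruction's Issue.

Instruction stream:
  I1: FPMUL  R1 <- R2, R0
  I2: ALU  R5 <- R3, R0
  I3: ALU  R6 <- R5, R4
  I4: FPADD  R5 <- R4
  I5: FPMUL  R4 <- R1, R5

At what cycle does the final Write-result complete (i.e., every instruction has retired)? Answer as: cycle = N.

  I1 | 1 | 2 | 7 | 8
  I2 | 2 | 3 | 4 | 5
  I3 | 6 | 7 | 8 | 9   struct: ALU busy until I2 writes@5
  I4 | 7 | 8 | 11 | 12
  I5 | 9 | 13 | 18 | 19   struct: FPMUL busy until I1 writes@8 · RAW R5: wait I4 write@12

cycle = 19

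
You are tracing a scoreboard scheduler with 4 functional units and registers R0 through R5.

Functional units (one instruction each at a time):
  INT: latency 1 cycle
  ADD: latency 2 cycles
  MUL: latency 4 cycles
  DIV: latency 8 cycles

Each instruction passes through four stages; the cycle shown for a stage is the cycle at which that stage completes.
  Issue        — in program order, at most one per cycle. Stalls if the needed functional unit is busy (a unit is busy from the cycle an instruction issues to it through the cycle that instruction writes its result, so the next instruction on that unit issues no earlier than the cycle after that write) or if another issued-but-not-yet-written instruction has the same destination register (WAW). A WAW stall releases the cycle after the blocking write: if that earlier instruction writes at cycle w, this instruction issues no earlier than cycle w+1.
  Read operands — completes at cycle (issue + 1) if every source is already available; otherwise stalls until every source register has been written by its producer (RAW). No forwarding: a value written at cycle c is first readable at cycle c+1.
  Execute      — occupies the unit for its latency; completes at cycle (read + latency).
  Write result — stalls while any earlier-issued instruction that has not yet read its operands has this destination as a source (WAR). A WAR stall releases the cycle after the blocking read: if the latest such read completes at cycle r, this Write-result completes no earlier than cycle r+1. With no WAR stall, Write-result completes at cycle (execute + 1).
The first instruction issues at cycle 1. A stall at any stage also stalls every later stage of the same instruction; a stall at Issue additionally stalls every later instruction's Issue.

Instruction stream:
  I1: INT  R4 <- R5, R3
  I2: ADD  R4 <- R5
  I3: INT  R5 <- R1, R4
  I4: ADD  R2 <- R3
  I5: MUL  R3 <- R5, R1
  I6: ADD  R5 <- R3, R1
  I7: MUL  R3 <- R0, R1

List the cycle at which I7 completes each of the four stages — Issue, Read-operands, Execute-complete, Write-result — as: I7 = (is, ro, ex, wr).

c1: issue I1 (INT)
c2: I1 read-ops
c3: I1 finished on INT
c4: I1→R4
c5: issue I2 (ADD)
c6: I2 read-ops · issue I3 (INT)
c8: I2 finished on ADD
c9: I2→R4
c10: I3 read-ops · issue I4 (ADD)
c11: I3 finished on INT · I4 read-ops · issue I5 (MUL)
c12: I3→R5
c13: I4 finished on ADD · I5 read-ops
c14: I4→R2
c15: issue I6 (ADD)
c17: I5 finished on MUL
c18: I5→R3
c19: I6 read-ops · issue I7 (MUL)
c20: I7 read-ops
c21: I6 finished on ADD
c22: I6→R5
c24: I7 finished on MUL
c25: I7→R3

I7 = (19, 20, 24, 25)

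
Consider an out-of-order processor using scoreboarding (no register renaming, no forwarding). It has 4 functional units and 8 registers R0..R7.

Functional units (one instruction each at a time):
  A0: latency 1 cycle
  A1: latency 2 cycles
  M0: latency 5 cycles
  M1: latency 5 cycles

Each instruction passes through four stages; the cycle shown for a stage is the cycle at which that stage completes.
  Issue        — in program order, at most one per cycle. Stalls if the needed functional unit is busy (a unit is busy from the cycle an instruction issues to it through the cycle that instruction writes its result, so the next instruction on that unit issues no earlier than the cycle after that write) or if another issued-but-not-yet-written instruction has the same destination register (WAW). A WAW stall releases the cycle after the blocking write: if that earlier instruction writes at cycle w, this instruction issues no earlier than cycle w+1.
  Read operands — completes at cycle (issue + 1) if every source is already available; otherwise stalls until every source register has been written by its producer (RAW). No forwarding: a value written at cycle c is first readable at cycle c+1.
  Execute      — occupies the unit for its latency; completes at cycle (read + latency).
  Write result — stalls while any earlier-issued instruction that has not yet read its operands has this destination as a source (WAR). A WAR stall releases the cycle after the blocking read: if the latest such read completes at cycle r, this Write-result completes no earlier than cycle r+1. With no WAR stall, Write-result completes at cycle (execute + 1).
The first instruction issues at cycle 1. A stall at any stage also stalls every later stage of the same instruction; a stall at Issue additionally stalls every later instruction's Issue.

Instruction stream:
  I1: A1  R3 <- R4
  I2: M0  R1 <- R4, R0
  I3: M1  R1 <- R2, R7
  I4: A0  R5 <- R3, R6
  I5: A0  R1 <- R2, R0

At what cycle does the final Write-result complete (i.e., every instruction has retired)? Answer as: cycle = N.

cycle 1: I1 dispatched to A1
cycle 2: I1 operands ready · I2 dispatched to M0
cycle 3: I2 operands ready
cycle 4: I1 complete
cycle 5: R3←I1
cycle 8: I2 complete
cycle 9: R1←I2
cycle 10: I3 dispatched to M1
cycle 11: I3 operands ready · I4 dispatched to A0
cycle 12: I4 operands ready
cycle 13: I4 complete
cycle 14: R5←I4
cycle 16: I3 complete
cycle 17: R1←I3
cycle 18: I5 dispatched to A0
cycle 19: I5 operands ready
cycle 20: I5 complete
cycle 21: R1←I5

cycle = 21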